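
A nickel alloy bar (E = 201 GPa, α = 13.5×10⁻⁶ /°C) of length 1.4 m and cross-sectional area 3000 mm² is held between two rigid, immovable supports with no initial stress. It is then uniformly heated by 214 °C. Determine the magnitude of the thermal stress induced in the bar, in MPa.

With length fixed, the mechanical strain must cancel the thermal strain αΔT = 13.5×10⁻⁶ × 214 = 2889×10⁻⁶.
The stress required to suppress this strain is σ = Eε = 201×10³ × 2889×10⁻⁶ = 580.7 MPa, compressive since the bar is trying to expand.

σ ≈ 581 MPa (compressive)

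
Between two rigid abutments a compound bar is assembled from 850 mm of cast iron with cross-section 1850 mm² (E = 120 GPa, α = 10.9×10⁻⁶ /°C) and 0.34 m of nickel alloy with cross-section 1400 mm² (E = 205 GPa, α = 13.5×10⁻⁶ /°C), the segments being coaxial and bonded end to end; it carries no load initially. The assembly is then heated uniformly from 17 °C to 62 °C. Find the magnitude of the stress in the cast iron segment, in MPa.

If the supports were absent, the total length change would be Σ αᵢΔT Lᵢ = 10.9×10⁻⁶×45×850 + 13.5×10⁻⁶×45×340 = 0.6235 mm.
Since the ends are fixed, an axial force P builds up, equal in every segment, with P · Σ Lᵢ/(AᵢEᵢ) = δ_free.
Σ Lᵢ/(AᵢEᵢ) = 850/(1850×120×10³) + 340/(1400×205×10³) = 5.013×10⁻⁶ mm/N.
So P = 0.6235 / 5.013×10⁻⁶ = 124.4 kN, compressive.
σ_{cast iron} = P / A = 124400 / 1850 = 67.22 MPa.

σ ≈ 67.2 MPa (compressive)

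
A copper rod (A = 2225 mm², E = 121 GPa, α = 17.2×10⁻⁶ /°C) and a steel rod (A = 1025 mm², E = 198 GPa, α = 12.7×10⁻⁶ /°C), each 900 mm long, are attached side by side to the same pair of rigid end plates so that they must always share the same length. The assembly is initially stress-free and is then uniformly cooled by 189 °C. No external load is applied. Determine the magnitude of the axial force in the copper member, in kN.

Both members must finish at the same length. With the larger α, the copper tends to over-contract; the plates restrain it, putting the copper in tension and the steel in compression. With no external load the two internal forces are equal and opposite, magnitude P.
Equating the net (thermal + elastic) strains gives |α₁ − α₂|·ΔT = P·[1/(A₁E₁) + 1/(A₂E₂)].
|α₁ − α₂|·ΔT = 4.5×10⁻⁶ × 189 = 0.0008505.
1/(A₁E₁) + 1/(A₂E₂) = 1/(2225×121×10³) + 1/(1025×198×10³) = 8.642×10⁻⁹ N⁻¹.
P = 0.0008505 / 8.642×10⁻⁹ = 98420 N = 98.42 kN.

P ≈ 98.4 kN (tensile in the copper)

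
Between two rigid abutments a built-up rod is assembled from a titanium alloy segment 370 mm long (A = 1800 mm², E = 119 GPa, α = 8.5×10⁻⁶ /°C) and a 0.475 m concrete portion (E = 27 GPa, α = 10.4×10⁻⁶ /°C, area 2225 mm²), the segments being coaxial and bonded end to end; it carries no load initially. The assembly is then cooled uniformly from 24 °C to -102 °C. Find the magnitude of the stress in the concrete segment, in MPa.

With the walls removed the bar would change length by δ_free = Σ αᵢΔT Lᵢ = 8.5×10⁻⁶×126×370 + 10.4×10⁻⁶×126×475 = 1.019 mm.
The rigid supports impose zero overall length change; the single axial force P common to all segments must satisfy P Σ Lᵢ/(AᵢEᵢ) = δ_free.
The series flexibility is Σ Lᵢ/(AᵢEᵢ) = 370/(1800×119×10³) + 475/(2225×27×10³) = 9.634×10⁻⁶ mm/N.
Hence P = δ_free / Σ(L/AE) = 1.019/9.634×10⁻⁶ = 105.7 kN (tensile).
σ_{concrete} = P / A = 105700 / 2225 = 47.52 MPa.

σ ≈ 47.5 MPa (tensile)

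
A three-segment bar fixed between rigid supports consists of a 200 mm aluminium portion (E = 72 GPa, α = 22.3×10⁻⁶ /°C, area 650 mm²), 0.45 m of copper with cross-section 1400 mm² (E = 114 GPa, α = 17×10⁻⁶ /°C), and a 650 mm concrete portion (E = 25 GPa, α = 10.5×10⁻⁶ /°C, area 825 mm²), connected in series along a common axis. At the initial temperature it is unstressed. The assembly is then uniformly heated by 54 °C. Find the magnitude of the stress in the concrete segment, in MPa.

Free thermal expansion of the whole bar: Σ αᵢΔT Lᵢ = 22.3×10⁻⁶×54×200 + 17×10⁻⁶×54×450 + 10.5×10⁻⁶×54×650 = 1.022 mm.
The walls prevent any net length change, so an axial force P (same in every segment) develops. Compatibility: P · Σ Lᵢ/(AᵢEᵢ) = δ_free.
Σ Lᵢ/(AᵢEᵢ) = 200/(650×72×10³) + 450/(1400×114×10³) + 650/(825×25×10³) = 3.861×10⁻⁵ mm/N.
Hence P = δ_free / Σ(L/AE) = 1.022/3.861×10⁻⁵ = 26.48 kN (compressive).
σ_{concrete} = P / A = 26480 / 825 = 32.1 MPa.

σ ≈ 32.1 MPa (compressive)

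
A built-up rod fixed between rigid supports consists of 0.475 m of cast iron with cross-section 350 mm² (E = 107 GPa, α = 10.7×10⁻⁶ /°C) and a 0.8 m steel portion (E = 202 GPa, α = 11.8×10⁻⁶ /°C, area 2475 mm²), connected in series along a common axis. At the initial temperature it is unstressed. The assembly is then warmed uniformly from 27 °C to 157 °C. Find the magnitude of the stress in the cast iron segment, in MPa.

σ ≈ 378 MPa (compressive)

If the supports were absent, the total length change would be Σ αᵢΔT Lᵢ = 10.7×10⁻⁶×130×475 + 11.8×10⁻⁶×130×800 = 1.888 mm.
The walls prevent any net length change, so an axial force P (same in every segment) develops. Compatibility: P · Σ Lᵢ/(AᵢEᵢ) = δ_free.
Σ Lᵢ/(AᵢEᵢ) = 475/(350×107×10³) + 800/(2475×202×10³) = 1.428×10⁻⁵ mm/N.
So P = 1.888 / 1.428×10⁻⁵ = 132.2 kN, compressive.
σ_{cast iron} = P / A = 132200 / 350 = 377.6 MPa.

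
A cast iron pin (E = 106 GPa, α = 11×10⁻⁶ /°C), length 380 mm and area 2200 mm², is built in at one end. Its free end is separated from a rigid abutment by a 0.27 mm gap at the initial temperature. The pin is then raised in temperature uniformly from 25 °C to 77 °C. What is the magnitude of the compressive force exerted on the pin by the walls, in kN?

If the wall were absent the pin would grow by αΔT L = 11×10⁻⁶ × 52 × 380 = 0.2174 mm.
This is smaller than the 0.27 mm clearance, so the pin expands freely without reaching the stop — the stress is zero.

P ≈ 0 kN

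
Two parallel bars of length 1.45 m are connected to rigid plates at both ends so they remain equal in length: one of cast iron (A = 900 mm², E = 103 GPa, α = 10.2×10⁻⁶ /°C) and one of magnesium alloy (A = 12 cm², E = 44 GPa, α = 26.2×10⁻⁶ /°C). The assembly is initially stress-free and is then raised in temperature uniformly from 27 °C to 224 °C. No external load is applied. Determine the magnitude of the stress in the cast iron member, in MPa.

Equilibrium of a rigid end plate with no external load gives equal and opposite internal forces ±P in the two members. Since α_{magnesium alloy} > α_{cast iron}, heating drives the magnesium alloy into compression and the cast iron into tension.
Compatibility of the two members (thermal + elastic change equal): (α₁ − α₂)ΔT = P·[1/(A₁E₁) + 1/(A₂E₂)].
|α₁ − α₂|·ΔT = 16×10⁻⁶ × 197 = 0.003152.
1/(A₁E₁) + 1/(A₂E₂) = 1/(900×103×10³) + 1/(1200×44×10³) = 2.973×10⁻⁸ N⁻¹.
P = 0.003152 / 2.973×10⁻⁸ = 106000 N = 106 kN.
σ_{cast iron} = P/A₁ = 106000/900 = 117.8 MPa, tensile.

σ ≈ 118 MPa (tensile)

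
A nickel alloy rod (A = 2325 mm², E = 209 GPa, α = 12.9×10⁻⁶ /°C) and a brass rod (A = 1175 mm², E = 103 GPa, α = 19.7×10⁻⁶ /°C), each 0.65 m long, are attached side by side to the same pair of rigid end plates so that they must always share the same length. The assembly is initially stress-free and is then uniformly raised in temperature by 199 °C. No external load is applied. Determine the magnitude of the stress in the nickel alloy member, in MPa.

σ ≈ 56.4 MPa (tensile)

Both members must finish at the same length. With the larger α, the brass tends to over-expand; the plates restrain it, putting the brass in compression and the nickel alloy in tension. With no external load the two internal forces are equal and opposite, magnitude P.
Setting the final lengths equal and cancelling L: (α₁ − α₂)ΔT = P/(A₁E₁) + P/(A₂E₂).
|α₁ − α₂|·ΔT = 6.8×10⁻⁶ × 199 = 0.001353.
1/(A₁E₁) + 1/(A₂E₂) = 1/(2325×209×10³) + 1/(1175×103×10³) = 1.032×10⁻⁸ N⁻¹.
So P = 0.001353 / 1.032×10⁻⁸ = 131.1 kN.
σ_{nickel alloy} = P/A₁ = 131100/2325 = 56.39 MPa, tensile.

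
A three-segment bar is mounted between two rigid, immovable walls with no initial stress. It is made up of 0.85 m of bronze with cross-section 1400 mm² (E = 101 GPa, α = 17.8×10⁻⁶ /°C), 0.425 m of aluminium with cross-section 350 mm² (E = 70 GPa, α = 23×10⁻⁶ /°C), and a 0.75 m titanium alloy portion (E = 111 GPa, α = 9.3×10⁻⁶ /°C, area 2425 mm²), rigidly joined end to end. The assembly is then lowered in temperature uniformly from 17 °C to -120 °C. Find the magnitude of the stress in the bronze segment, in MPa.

Free thermal contraction of the whole bar: Σ αᵢΔT Lᵢ = 17.8×10⁻⁶×137×850 + 23×10⁻⁶×137×425 + 9.3×10⁻⁶×137×750 = 4.368 mm.
Since the ends are fixed, an axial force P builds up, equal in every segment, with P · Σ Lᵢ/(AᵢEᵢ) = δ_free.
The series flexibility is Σ Lᵢ/(AᵢEᵢ) = 850/(1400×101×10³) + 425/(350×70×10³) + 750/(2425×111×10³) = 2.614×10⁻⁵ mm/N.
P = 4.368 / 2.614×10⁻⁵ = 167100 N = 167.1 kN, tensile.
σ_{bronze} = P / A = 167100 / 1400 = 119.3 MPa.

σ ≈ 119 MPa (tensile)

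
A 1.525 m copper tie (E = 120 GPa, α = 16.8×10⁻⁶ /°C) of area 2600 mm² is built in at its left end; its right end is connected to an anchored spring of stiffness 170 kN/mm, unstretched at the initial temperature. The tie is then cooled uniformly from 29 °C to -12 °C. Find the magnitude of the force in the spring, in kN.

P ≈ 97.5 kN

Free thermal contraction: δ_free = αΔT L = 16.8×10⁻⁶ × 41 × 1525 = 1.05 mm.
With a force P in the spring, the elastic change of the tie is PL/(AE) and that of the spring is P/k; compatibility requires their sum to equal δ_free.
So P = δ_free / [L/(AE) + 1/k] = 1.05 / [ 1525/(2600×120×10³) + 1/(170×10³) ].
P = 1.05 / 1.077×10⁻⁵ = 97530 N.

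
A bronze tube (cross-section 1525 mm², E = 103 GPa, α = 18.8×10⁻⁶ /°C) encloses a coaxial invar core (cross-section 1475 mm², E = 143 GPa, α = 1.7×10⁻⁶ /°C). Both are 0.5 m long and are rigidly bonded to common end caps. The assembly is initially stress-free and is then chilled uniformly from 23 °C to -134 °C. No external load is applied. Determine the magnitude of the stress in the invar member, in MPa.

σ ≈ 164 MPa (compressive)

Both members must finish at the same length. With the larger α, the bronze tends to over-contract; the plates restrain it, putting the bronze in tension and the invar in compression. With no external load the two internal forces are equal and opposite, magnitude P.
Compatibility of the two members (thermal + elastic change equal): (α₁ − α₂)ΔT = P·[1/(A₁E₁) + 1/(A₂E₂)].
|α₁ − α₂|·ΔT = 17.1×10⁻⁶ × 157 = 0.002685.
1/(A₁E₁) + 1/(A₂E₂) = 1/(1525×103×10³) + 1/(1475×143×10³) = 1.111×10⁻⁸ N⁻¹.
P = 0.002685 / 1.111×10⁻⁸ = 241700 N = 241.7 kN.
σ_{invar} = P/A₂ = 241700/1475 = 163.9 MPa, compressive.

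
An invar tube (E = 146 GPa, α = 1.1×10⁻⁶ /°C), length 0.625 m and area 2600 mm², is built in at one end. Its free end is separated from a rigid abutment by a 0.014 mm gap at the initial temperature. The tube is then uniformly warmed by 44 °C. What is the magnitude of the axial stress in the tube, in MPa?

σ ≈ 3.8 MPa (compressive)

Unrestrained expansion: δ_free = αΔT L = 1.1×10⁻⁶ × 44 × 625 = 0.03025 mm.
The gap closes (δ_free > 0.014 mm) and the wall then resists a further 0.03025 − 0.014 = 0.01625 mm of expansion.
That suppressed elongation corresponds to σ = E·Δ/L = 146×10³ × 0.01625/625 = 3.796 MPa.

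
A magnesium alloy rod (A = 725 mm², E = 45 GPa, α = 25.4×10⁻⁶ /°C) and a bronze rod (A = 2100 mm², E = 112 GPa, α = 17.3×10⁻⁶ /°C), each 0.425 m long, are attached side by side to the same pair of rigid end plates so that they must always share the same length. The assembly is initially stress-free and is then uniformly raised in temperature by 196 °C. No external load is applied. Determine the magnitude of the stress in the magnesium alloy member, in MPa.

Both members must finish at the same length. With the larger α, the magnesium alloy tends to over-expand; the plates restrain it, putting the magnesium alloy in compression and the bronze in tension. With no external load the two internal forces are equal and opposite, magnitude P.
Compatibility of the two members (thermal + elastic change equal): (α₁ − α₂)ΔT = P·[1/(A₁E₁) + 1/(A₂E₂)].
|α₁ − α₂|·ΔT = 8.1×10⁻⁶ × 196 = 0.001588.
1/(A₁E₁) + 1/(A₂E₂) = 1/(725×45×10³) + 1/(2100×112×10³) = 3.49×10⁻⁸ N⁻¹.
So P = 0.001588 / 3.49×10⁻⁸ = 45.49 kN.
σ_{magnesium alloy} = P/A₁ = 45490/725 = 62.74 MPa, compressive.

σ ≈ 62.7 MPa (compressive)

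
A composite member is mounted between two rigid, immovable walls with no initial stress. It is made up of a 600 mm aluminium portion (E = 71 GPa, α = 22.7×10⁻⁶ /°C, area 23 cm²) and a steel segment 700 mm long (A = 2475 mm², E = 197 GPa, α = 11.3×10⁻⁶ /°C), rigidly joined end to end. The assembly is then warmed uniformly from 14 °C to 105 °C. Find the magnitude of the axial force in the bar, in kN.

If the supports were absent, the total length change would be Σ αᵢΔT Lᵢ = 22.7×10⁻⁶×91×600 + 11.3×10⁻⁶×91×700 = 1.959 mm.
Since the ends are fixed, an axial force P builds up, equal in every segment, with P · Σ Lᵢ/(AᵢEᵢ) = δ_free.
The series flexibility is Σ Lᵢ/(AᵢEᵢ) = 600/(2300×71×10³) + 700/(2475×197×10³) = 5.11×10⁻⁶ mm/N.
So P = 1.959 / 5.11×10⁻⁶ = 383.4 kN, compressive.

P ≈ 383 kN (compressive)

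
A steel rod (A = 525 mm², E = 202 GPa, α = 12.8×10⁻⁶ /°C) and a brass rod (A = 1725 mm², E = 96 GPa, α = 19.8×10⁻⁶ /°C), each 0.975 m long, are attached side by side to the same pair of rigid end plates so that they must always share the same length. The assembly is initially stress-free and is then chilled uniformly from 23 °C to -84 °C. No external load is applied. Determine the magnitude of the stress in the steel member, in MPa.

σ ≈ 92.2 MPa (compressive)

Equilibrium of a rigid end plate with no external load gives equal and opposite internal forces ±P in the two members. Since α_{brass} > α_{steel}, cooling drives the brass into tension and the steel into compression.
Setting the final lengths equal and cancelling L: (α₁ − α₂)ΔT = P/(A₁E₁) + P/(A₂E₂).
|α₁ − α₂|·ΔT = 7×10⁻⁶ × 107 = 0.000749.
1/(A₁E₁) + 1/(A₂E₂) = 1/(525×202×10³) + 1/(1725×96×10³) = 1.547×10⁻⁸ N⁻¹.
So P = 0.000749 / 1.547×10⁻⁸ = 48.42 kN.
σ_{steel} = P/A₁ = 48420/525 = 92.23 MPa, compressive.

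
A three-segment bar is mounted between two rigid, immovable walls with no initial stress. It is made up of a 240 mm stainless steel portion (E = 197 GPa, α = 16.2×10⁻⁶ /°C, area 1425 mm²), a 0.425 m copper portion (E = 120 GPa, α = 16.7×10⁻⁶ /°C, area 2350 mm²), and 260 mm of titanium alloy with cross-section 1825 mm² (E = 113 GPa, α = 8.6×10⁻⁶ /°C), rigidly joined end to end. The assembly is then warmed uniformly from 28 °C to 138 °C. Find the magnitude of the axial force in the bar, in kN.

P ≈ 401 kN (compressive)

With the walls removed the bar would change length by δ_free = Σ αᵢΔT Lᵢ = 16.2×10⁻⁶×110×240 + 16.7×10⁻⁶×110×425 + 8.6×10⁻⁶×110×260 = 1.454 mm.
Since the ends are fixed, an axial force P builds up, equal in every segment, with P · Σ Lᵢ/(AᵢEᵢ) = δ_free.
Σ Lᵢ/(AᵢEᵢ) = 240/(1425×197×10³) + 425/(2350×120×10³) + 260/(1825×113×10³) = 3.623×10⁻⁶ mm/N.
Hence P = δ_free / Σ(L/AE) = 1.454/3.623×10⁻⁶ = 401.4 kN (compressive).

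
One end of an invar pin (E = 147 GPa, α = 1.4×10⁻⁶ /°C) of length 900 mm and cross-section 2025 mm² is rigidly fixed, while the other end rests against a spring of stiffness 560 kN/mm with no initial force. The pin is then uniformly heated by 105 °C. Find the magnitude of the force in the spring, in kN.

P ≈ 27.5 kN

If the spring were absent the pin would lengthen by αΔT L = 1.4×10⁻⁶ × 105 × 900 = 0.1323 mm.
With a force P in the spring, the elastic change of the pin is PL/(AE) and that of the spring is P/k; compatibility requires their sum to equal δ_free.
So P = δ_free / [L/(AE) + 1/k] = 0.1323 / [ 900/(2025×147×10³) + 1/(560×10³) ].
P = 0.1323 / 4.809×10⁻⁶ = 27510 N.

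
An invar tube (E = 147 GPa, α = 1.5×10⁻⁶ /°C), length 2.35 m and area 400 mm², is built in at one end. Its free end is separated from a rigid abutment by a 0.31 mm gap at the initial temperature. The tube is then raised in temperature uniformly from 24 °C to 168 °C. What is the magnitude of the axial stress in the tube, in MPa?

σ ≈ 12.4 MPa (compressive)

Free thermal elongation = αΔT L = 1.5×10⁻⁶ × 144 × 2350 = 0.5076 mm.
The gap closes (δ_free > 0.31 mm) and the wall then resists a further 0.5076 − 0.31 = 0.1976 mm of expansion.
Compatibility: PL/(AE) = 0.1976 mm, so σ = P/A = E × (0.1976/2350) = 12.36 MPa.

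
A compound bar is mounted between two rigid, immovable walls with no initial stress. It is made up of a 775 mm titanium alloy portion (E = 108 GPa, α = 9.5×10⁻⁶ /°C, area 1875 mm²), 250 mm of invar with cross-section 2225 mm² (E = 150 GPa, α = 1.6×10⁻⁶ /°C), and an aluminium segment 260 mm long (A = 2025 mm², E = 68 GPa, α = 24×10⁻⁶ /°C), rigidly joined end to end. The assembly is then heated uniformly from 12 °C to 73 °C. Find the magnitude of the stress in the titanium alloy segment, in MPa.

If the supports were absent, the total length change would be Σ αᵢΔT Lᵢ = 9.5×10⁻⁶×61×775 + 1.6×10⁻⁶×61×250 + 24×10⁻⁶×61×260 = 0.8542 mm.
Since the ends are fixed, an axial force P builds up, equal in every segment, with P · Σ Lᵢ/(AᵢEᵢ) = δ_free.
Σ Lᵢ/(AᵢEᵢ) = 775/(1875×108×10³) + 250/(2225×150×10³) + 260/(2025×68×10³) = 6.464×10⁻⁶ mm/N.
Hence P = δ_free / Σ(L/AE) = 0.8542/6.464×10⁻⁶ = 132.1 kN (compressive).
σ_{titanium alloy} = P / A = 132100 / 1875 = 70.47 MPa.

σ ≈ 70.5 MPa (compressive)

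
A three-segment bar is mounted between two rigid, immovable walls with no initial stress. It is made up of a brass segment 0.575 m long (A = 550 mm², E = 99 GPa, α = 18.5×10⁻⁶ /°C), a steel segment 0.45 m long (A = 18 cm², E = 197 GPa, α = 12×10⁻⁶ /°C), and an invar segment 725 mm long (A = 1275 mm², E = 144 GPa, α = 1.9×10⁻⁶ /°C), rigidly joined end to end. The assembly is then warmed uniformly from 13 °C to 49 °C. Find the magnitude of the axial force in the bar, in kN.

P ≈ 39.7 kN (compressive)

If the supports were absent, the total length change would be Σ αᵢΔT Lᵢ = 18.5×10⁻⁶×36×575 + 12×10⁻⁶×36×450 + 1.9×10⁻⁶×36×725 = 0.6269 mm.
Since the ends are fixed, an axial force P builds up, equal in every segment, with P · Σ Lᵢ/(AᵢEᵢ) = δ_free.
The series flexibility is Σ Lᵢ/(AᵢEᵢ) = 575/(550×99×10³) + 450/(1800×197×10³) + 725/(1275×144×10³) = 1.578×10⁻⁵ mm/N.
P = 0.6269 / 1.578×10⁻⁵ = 39740 N = 39.74 kN, compressive.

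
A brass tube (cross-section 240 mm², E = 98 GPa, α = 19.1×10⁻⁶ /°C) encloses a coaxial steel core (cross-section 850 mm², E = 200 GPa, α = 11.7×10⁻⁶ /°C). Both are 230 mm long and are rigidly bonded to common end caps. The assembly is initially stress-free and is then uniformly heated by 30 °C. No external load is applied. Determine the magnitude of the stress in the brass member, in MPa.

The brass has the larger α, so on heating it would change length more than the steel if both were free. The rigid plates force a common final length, so the brass is put into compression and the steel into tension, with equal and opposite forces P (no external load).
Compatibility of the two members (thermal + elastic change equal): (α₁ − α₂)ΔT = P·[1/(A₁E₁) + 1/(A₂E₂)].
|α₁ − α₂|·ΔT = 7.4×10⁻⁶ × 30 = 0.000222.
1/(A₁E₁) + 1/(A₂E₂) = 1/(240×98×10³) + 1/(850×200×10³) = 4.84×10⁻⁸ N⁻¹.
P = 0.000222 / 4.84×10⁻⁸ = 4587 N = 4.587 kN.
σ_{brass} = P/A₁ = 4587/240 = 19.11 MPa, compressive.

σ ≈ 19.1 MPa (compressive)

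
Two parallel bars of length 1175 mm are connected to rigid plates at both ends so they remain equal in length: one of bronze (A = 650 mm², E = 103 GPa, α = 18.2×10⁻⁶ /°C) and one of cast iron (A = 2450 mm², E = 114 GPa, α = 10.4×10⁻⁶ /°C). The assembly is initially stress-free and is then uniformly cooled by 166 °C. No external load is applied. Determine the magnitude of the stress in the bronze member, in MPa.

σ ≈ 108 MPa (tensile)

Equilibrium of a rigid end plate with no external load gives equal and opposite internal forces ±P in the two members. Since α_{bronze} > α_{cast iron}, cooling drives the bronze into tension and the cast iron into compression.
Compatibility of the two members (thermal + elastic change equal): (α₁ − α₂)ΔT = P·[1/(A₁E₁) + 1/(A₂E₂)].
|α₁ − α₂|·ΔT = 7.8×10⁻⁶ × 166 = 0.001295.
1/(A₁E₁) + 1/(A₂E₂) = 1/(650×103×10³) + 1/(2450×114×10³) = 1.852×10⁻⁸ N⁻¹.
So P = 0.001295 / 1.852×10⁻⁸ = 69.93 kN.
σ_{bronze} = P/A₁ = 69930/650 = 107.6 MPa, tensile.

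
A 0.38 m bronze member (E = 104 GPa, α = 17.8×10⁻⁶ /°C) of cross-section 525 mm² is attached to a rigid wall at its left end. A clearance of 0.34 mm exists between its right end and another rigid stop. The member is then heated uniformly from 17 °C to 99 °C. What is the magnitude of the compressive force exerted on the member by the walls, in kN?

Free thermal elongation = αΔT L = 17.8×10⁻⁶ × 82 × 380 = 0.5546 mm.
The gap closes (δ_free > 0.34 mm) and the wall then resists a further 0.5546 − 0.34 = 0.2146 mm of expansion.
Compatibility: PL/(AE) = 0.2146 mm, so σ = P/A = E × (0.2146/380) = 58.75 MPa.
P = σA = 58.75 × 525 = 30.84 kN.

P ≈ 30.8 kN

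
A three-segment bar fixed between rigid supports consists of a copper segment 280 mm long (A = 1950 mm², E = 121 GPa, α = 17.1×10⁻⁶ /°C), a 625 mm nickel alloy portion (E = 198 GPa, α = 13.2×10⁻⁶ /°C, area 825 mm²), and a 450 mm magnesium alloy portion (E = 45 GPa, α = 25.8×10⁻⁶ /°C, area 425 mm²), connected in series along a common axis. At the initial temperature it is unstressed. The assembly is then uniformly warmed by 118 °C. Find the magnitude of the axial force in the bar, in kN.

Free thermal expansion of the whole bar: Σ αᵢΔT Lᵢ = 17.1×10⁻⁶×118×280 + 13.2×10⁻⁶×118×625 + 25.8×10⁻⁶×118×450 = 2.908 mm.
The walls prevent any net length change, so an axial force P (same in every segment) develops. Compatibility: P · Σ Lᵢ/(AᵢEᵢ) = δ_free.
Σ Lᵢ/(AᵢEᵢ) = 280/(1950×121×10³) + 625/(825×198×10³) + 450/(425×45×10³) = 2.854×10⁻⁵ mm/N.
So P = 2.908 / 2.854×10⁻⁵ = 101.9 kN, compressive.

P ≈ 102 kN (compressive)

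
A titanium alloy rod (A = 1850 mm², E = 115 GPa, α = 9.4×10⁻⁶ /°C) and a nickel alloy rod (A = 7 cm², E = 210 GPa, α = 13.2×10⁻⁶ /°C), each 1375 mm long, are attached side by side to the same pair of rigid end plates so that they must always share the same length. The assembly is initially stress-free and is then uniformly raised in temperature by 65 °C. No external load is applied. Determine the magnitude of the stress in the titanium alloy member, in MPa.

The nickel alloy has the larger α, so on heating it would change length more than the titanium alloy if both were free. The rigid plates force a common final length, so the nickel alloy is put into compression and the titanium alloy into tension, with equal and opposite forces P (no external load).
Compatibility of the two members (thermal + elastic change equal): (α₁ − α₂)ΔT = P·[1/(A₁E₁) + 1/(A₂E₂)].
|α₁ − α₂|·ΔT = 3.8×10⁻⁶ × 65 = 0.000247.
1/(A₁E₁) + 1/(A₂E₂) = 1/(1850×115×10³) + 1/(700×210×10³) = 1.15×10⁻⁸ N⁻¹.
P = 0.000247 / 1.15×10⁻⁸ = 21470 N = 21.47 kN.
σ_{titanium alloy} = P/A₁ = 21470/1850 = 11.61 MPa, tensile.

σ ≈ 11.6 MPa (tensile)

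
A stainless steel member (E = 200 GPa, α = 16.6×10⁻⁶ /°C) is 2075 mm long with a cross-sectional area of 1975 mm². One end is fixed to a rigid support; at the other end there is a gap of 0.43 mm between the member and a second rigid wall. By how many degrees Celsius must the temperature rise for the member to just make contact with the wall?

Contact occurs when the free expansion equals the gap: αΔT L = 0.43 mm.
ΔT = 0.43 / (16.6×10⁻⁶ × 2075) = 12.48 °C.

ΔT ≈ 12.5 °C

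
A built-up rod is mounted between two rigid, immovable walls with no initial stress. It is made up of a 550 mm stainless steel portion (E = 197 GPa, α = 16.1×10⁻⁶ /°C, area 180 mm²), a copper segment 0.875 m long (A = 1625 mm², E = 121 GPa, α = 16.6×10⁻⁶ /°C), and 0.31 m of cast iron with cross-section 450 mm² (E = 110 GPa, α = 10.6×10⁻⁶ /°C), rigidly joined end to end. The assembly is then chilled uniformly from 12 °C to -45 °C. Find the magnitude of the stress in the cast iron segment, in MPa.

With the walls removed the bar would change length by δ_free = Σ αᵢΔT Lᵢ = 16.1×10⁻⁶×57×550 + 16.6×10⁻⁶×57×875 + 10.6×10⁻⁶×57×310 = 1.52 mm.
The rigid supports impose zero overall length change; the single axial force P common to all segments must satisfy P Σ Lᵢ/(AᵢEᵢ) = δ_free.
Σ Lᵢ/(AᵢEᵢ) = 550/(180×197×10³) + 875/(1625×121×10³) + 310/(450×110×10³) = 2.622×10⁻⁵ mm/N.
Hence P = δ_free / Σ(L/AE) = 1.52/2.622×10⁻⁵ = 57.96 kN (tensile).
σ_{cast iron} = P / A = 57960 / 450 = 128.8 MPa.

σ ≈ 129 MPa (tensile)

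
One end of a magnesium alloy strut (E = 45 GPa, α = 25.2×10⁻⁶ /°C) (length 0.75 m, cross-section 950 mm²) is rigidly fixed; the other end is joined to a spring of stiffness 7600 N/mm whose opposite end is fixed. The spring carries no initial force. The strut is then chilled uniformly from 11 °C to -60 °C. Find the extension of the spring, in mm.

Free thermal contraction: δ_free = αΔT L = 25.2×10⁻⁶ × 71 × 750 = 1.342 mm.
With a force P in the spring, the elastic change of the strut is PL/(AE) and that of the spring is P/k; compatibility requires their sum to equal δ_free.
P [ L/(AE) + 1/k ] = δ_free → P [ 750/(950×45×10³) + 1/(7600) ] = 1.342.
P = 1.342 / 0.0001491 = 8999 N.
Spring extension = P/k = 8999/(7600) = 1.184 mm.

δ ≈ 1.18 mm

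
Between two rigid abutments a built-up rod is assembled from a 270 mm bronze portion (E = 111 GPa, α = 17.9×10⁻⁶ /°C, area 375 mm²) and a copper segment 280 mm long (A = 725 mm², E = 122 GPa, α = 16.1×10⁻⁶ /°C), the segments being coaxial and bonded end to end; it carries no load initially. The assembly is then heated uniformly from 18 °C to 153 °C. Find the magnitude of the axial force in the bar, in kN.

With the walls removed the bar would change length by δ_free = Σ αᵢΔT Lᵢ = 17.9×10⁻⁶×135×270 + 16.1×10⁻⁶×135×280 = 1.261 mm.
The rigid supports impose zero overall length change; the single axial force P common to all segments must satisfy P Σ Lᵢ/(AᵢEᵢ) = δ_free.
The series flexibility is Σ Lᵢ/(AᵢEᵢ) = 270/(375×111×10³) + 280/(725×122×10³) = 9.652×10⁻⁶ mm/N.
P = 1.261 / 9.652×10⁻⁶ = 130600 N = 130.6 kN, compressive.

P ≈ 131 kN (compressive)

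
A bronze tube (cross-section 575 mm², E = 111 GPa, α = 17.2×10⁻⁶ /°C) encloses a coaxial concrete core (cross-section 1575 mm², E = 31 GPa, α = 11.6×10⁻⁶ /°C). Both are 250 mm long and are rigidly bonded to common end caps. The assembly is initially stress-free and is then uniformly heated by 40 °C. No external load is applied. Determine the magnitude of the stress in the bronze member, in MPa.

σ ≈ 10.8 MPa (compressive)

Equilibrium of a rigid end plate with no external load gives equal and opposite internal forces ±P in the two members. Since α_{bronze} > α_{concrete}, heating drives the bronze into compression and the concrete into tension.
Setting the final lengths equal and cancelling L: (α₁ − α₂)ΔT = P/(A₁E₁) + P/(A₂E₂).
|α₁ − α₂|·ΔT = 5.6×10⁻⁶ × 40 = 0.000224.
1/(A₁E₁) + 1/(A₂E₂) = 1/(575×111×10³) + 1/(1575×31×10³) = 3.615×10⁻⁸ N⁻¹.
P = 0.000224 / 3.615×10⁻⁸ = 6197 N = 6.197 kN.
σ_{bronze} = P/A₁ = 6197/575 = 10.78 MPa, compressive.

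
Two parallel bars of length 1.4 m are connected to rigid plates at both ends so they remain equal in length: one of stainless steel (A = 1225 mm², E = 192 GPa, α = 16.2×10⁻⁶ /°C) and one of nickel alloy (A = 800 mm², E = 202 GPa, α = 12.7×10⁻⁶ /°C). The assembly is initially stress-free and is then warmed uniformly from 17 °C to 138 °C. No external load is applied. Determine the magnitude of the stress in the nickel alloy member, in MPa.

Both members must finish at the same length. With the larger α, the stainless steel tends to over-expand; the plates restrain it, putting the stainless steel in compression and the nickel alloy in tension. With no external load the two internal forces are equal and opposite, magnitude P.
Setting the final lengths equal and cancelling L: (α₁ − α₂)ΔT = P/(A₁E₁) + P/(A₂E₂).
|α₁ − α₂|·ΔT = 3.5×10⁻⁶ × 121 = 0.0004235.
1/(A₁E₁) + 1/(A₂E₂) = 1/(1225×192×10³) + 1/(800×202×10³) = 1.044×10⁻⁸ N⁻¹.
P = 0.0004235 / 1.044×10⁻⁸ = 40570 N = 40.57 kN.
σ_{nickel alloy} = P/A₂ = 40570/800 = 50.71 MPa, tensile.

σ ≈ 50.7 MPa (tensile)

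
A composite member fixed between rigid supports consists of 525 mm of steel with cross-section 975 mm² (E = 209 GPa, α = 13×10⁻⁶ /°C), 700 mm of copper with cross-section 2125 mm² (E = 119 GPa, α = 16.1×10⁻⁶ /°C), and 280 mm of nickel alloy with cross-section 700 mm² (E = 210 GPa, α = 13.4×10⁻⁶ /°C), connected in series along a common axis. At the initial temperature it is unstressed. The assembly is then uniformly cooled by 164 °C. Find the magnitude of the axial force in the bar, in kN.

P ≈ 494 kN (tensile)

Free thermal contraction of the whole bar: Σ αᵢΔT Lᵢ = 13×10⁻⁶×164×525 + 16.1×10⁻⁶×164×700 + 13.4×10⁻⁶×164×280 = 3.583 mm.
The walls prevent any net length change, so an axial force P (same in every segment) develops. Compatibility: P · Σ Lᵢ/(AᵢEᵢ) = δ_free.
Σ Lᵢ/(AᵢEᵢ) = 525/(975×209×10³) + 700/(2125×119×10³) + 280/(700×210×10³) = 7.249×10⁻⁶ mm/N.
So P = 3.583 / 7.249×10⁻⁶ = 494.2 kN, tensile.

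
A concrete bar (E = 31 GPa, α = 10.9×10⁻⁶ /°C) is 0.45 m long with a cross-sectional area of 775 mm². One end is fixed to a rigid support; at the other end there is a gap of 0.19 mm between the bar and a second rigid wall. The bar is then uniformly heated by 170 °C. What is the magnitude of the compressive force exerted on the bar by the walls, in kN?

Free thermal elongation = αΔT L = 10.9×10⁻⁶ × 170 × 450 = 0.8338 mm.
After closing the 0.19 mm clearance, 0.8338 − 0.19 = 0.6439 mm of expansion remains to be suppressed by the wall.
That suppressed elongation corresponds to σ = E·Δ/L = 31×10³ × 0.6439/450 = 44.35 MPa.
P = σA = 44.35 × 775 = 34.37 kN.

P ≈ 34.4 kN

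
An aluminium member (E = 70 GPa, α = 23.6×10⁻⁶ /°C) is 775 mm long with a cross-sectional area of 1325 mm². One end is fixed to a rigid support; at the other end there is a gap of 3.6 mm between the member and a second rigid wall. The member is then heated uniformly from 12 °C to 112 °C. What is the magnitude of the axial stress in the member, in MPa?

If the wall were absent the member would grow by αΔT L = 23.6×10⁻⁶ × 100 × 775 = 1.829 mm.
Since δ_free = 1.83 mm is less than the 3.6 mm gap, the member never touches the wall. No axial force develops.

σ ≈ 0 MPa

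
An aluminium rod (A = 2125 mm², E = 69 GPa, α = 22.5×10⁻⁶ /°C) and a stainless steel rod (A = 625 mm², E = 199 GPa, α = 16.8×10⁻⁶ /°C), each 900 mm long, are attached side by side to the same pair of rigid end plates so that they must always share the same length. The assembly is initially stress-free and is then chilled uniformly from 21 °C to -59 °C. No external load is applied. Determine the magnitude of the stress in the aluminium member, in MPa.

σ ≈ 14.4 MPa (tensile)

Both members must finish at the same length. With the larger α, the aluminium tends to over-contract; the plates restrain it, putting the aluminium in tension and the stainless steel in compression. With no external load the two internal forces are equal and opposite, magnitude P.
Compatibility of the two members (thermal + elastic change equal): (α₁ − α₂)ΔT = P·[1/(A₁E₁) + 1/(A₂E₂)].
|α₁ − α₂|·ΔT = 5.7×10⁻⁶ × 80 = 0.000456.
1/(A₁E₁) + 1/(A₂E₂) = 1/(2125×69×10³) + 1/(625×199×10³) = 1.486×10⁻⁸ N⁻¹.
So P = 0.000456 / 1.486×10⁻⁸ = 30.69 kN.
σ_{aluminium} = P/A₁ = 30690/2125 = 14.44 MPa, tensile.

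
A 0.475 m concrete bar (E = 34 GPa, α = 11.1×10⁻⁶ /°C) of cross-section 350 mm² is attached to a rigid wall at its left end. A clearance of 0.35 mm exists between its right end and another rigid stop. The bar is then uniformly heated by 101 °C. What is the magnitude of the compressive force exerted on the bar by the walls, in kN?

Free thermal elongation = αΔT L = 11.1×10⁻⁶ × 101 × 475 = 0.5325 mm.
This exceeds the 0.35 mm gap, so the wall pushes back. The portion of expansion that must be recovered elastically is δ_free − gap = 0.5325 − 0.35 = 0.1825 mm.
That suppressed elongation corresponds to σ = E·Δ/L = 34×10³ × 0.1825/475 = 13.06 MPa.
Force on the wall = σA = 13.06 × 350 mm² = 4.573 kN.

P ≈ 4.57 kN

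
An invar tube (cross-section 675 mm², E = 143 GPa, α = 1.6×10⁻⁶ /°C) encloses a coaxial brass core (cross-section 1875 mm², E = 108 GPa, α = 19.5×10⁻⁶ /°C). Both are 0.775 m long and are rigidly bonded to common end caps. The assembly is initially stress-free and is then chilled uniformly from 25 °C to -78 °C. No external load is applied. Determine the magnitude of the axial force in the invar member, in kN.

P ≈ 121 kN (compressive in the invar)

The brass has the larger α, so on cooling it would change length more than the invar if both were free. The rigid plates force a common final length, so the brass is put into tension and the invar into compression, with equal and opposite forces P (no external load).
Compatibility of the two members (thermal + elastic change equal): (α₁ − α₂)ΔT = P·[1/(A₁E₁) + 1/(A₂E₂)].
|α₁ − α₂|·ΔT = 17.9×10⁻⁶ × 103 = 0.001844.
1/(A₁E₁) + 1/(A₂E₂) = 1/(675×143×10³) + 1/(1875×108×10³) = 1.53×10⁻⁸ N⁻¹.
So P = 0.001844 / 1.53×10⁻⁸ = 120.5 kN.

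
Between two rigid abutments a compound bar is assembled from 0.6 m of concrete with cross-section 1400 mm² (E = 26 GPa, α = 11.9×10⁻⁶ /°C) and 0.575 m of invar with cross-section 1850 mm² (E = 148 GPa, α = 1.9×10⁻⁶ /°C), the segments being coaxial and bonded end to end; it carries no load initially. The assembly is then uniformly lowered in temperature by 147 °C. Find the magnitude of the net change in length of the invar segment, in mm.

|ΔL| ≈ 0.0238 mm

If the supports were absent, the total length change would be Σ αᵢΔT Lᵢ = 11.9×10⁻⁶×147×600 + 1.9×10⁻⁶×147×575 = 1.21 mm.
The rigid supports impose zero overall length change; the single axial force P common to all segments must satisfy P Σ Lᵢ/(AᵢEᵢ) = δ_free.
Σ Lᵢ/(AᵢEᵢ) = 600/(1400×26×10³) + 575/(1850×148×10³) = 1.858×10⁻⁵ mm/N.
So P = 1.21 / 1.858×10⁻⁵ = 65.12 kN, tensile.
For the invar segment, free thermal change = 1.9×10⁻⁶×147×575 = 0.1606 mm and elastic change from P = 65120×575/(1850×148×10³) = 0.1368 mm; these oppose, so the net change is 0.0238 mm (segment shortens).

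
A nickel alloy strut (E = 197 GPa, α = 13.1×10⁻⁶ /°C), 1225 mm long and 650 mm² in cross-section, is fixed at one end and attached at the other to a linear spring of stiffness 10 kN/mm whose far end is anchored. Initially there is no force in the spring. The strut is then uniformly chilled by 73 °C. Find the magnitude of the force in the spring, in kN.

P ≈ 10.7 kN

The unrestrained thermal change is αΔT L = 13.1×10⁻⁶ × 73 × 1225 = 1.171 mm.
Let P be the tensile force in the spring. The strut extends elastically by PL/(AE) and the spring stretches by P/k; together these equal δ_free.
P [ L/(AE) + 1/k ] = δ_free → P [ 1225/(650×197×10³) + 1/(10×10³) ] = 1.171.
P = 1.171 / 0.0001096 = 10690 N.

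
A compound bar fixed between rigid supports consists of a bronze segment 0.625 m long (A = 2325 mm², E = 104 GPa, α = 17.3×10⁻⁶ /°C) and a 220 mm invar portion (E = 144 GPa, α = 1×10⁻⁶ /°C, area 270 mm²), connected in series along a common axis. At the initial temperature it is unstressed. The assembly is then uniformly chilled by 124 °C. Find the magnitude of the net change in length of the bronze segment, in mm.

|ΔL| ≈ 0.912 mm

With the walls removed the bar would change length by δ_free = Σ αᵢΔT Lᵢ = 17.3×10⁻⁶×124×625 + 1×10⁻⁶×124×220 = 1.368 mm.
The walls prevent any net length change, so an axial force P (same in every segment) develops. Compatibility: P · Σ Lᵢ/(AᵢEᵢ) = δ_free.
Σ Lᵢ/(AᵢEᵢ) = 625/(2325×104×10³) + 220/(270×144×10³) = 8.243×10⁻⁶ mm/N.
Hence P = δ_free / Σ(L/AE) = 1.368/8.243×10⁻⁶ = 166 kN (tensile).
For the bronze segment, free thermal change = 17.3×10⁻⁶×124×625 = 1.341 mm and elastic change from P = 166000×625/(2325×104×10³) = 0.429 mm; these oppose, so the net change is 0.912 mm (segment shortens).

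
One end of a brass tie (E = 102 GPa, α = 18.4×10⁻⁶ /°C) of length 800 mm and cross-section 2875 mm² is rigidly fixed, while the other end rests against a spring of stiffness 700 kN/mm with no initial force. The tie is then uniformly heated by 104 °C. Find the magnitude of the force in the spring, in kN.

P ≈ 368 kN

Free thermal expansion: δ_free = αΔT L = 18.4×10⁻⁶ × 104 × 800 = 1.531 mm.
With a force P in the spring, the elastic change of the tie is PL/(AE) and that of the spring is P/k; compatibility requires their sum to equal δ_free.
So P = δ_free / [L/(AE) + 1/k] = 1.531 / [ 800/(2875×102×10³) + 1/(700×10³) ].
P = 1.531 / 4.157×10⁻⁶ = 368300 N.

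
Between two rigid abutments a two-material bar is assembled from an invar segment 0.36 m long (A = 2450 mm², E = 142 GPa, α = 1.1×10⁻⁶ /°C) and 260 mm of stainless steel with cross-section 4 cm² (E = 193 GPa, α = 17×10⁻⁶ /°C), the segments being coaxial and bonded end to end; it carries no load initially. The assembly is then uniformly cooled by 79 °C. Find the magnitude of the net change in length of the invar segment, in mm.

If the supports were absent, the total length change would be Σ αᵢΔT Lᵢ = 1.1×10⁻⁶×79×360 + 17×10⁻⁶×79×260 = 0.3805 mm.
Since the ends are fixed, an axial force P builds up, equal in every segment, with P · Σ Lᵢ/(AᵢEᵢ) = δ_free.
The series flexibility is Σ Lᵢ/(AᵢEᵢ) = 360/(2450×142×10³) + 260/(400×193×10³) = 4.403×10⁻⁶ mm/N.
Hence P = δ_free / Σ(L/AE) = 0.3805/4.403×10⁻⁶ = 86.42 kN (tensile).
For the invar segment, free thermal change = 1.1×10⁻⁶×79×360 = 0.03128 mm and elastic change from P = 86420×360/(2450×142×10³) = 0.08942 mm; these oppose, so the net change is 0.0581 mm (segment lengthens).

|ΔL| ≈ 0.0581 mm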